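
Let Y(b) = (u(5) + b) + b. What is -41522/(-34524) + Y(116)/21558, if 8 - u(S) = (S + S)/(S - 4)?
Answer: 75255983/62022366 ≈ 1.2134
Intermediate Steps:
u(S) = 8 - 2*S/(-4 + S) (u(S) = 8 - (S + S)/(S - 4) = 8 - 2*S/(-4 + S))
Y(b) = -2 + 2*b (Y(b) = (2*(-16 + 3*5)/(-4 + 5) + b) + b = (2*(-16 + 15)/1 + b) + b = (2*1*(-1) + b) + b = (-2 + b) + b = -2 + 2*b)
-41522/(-34524) + Y(116)/21558 = -41522/(-34524) + (-2 + 2*116)/21558 = -41522*(-1/34524) + (-2 + 232)*(1/21558) = 20761/17262 + 230*(1/21558) = 20761/17262 + 115/10779 = 75255983/62022366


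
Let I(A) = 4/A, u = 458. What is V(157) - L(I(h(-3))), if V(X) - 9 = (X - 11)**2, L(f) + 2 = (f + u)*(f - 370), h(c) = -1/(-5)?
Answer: 188627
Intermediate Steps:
h(c) = 1/5 (h(c) = -1*(-1/5) = 1/5)
L(f) = -2 + (-370 + f)*(458 + f) (L(f) = -2 + (f + 458)*(f - 370) = -2 + (458 + f)*(-370 + f) = -2 + (-370 + f)*(458 + f))
V(X) = 9 + (-11 + X)**2 (V(X) = 9 + (X - 11)**2 = 9 + (-11 + X)**2)
V(157) - L(I(h(-3))) = (9 + (-11 + 157)**2) - (-169462 + (4/(1/5))**2 + 88*(4/(1/5))) = (9 + 146**2) - (-169462 + (4*5)**2 + 88*(4*5)) = (9 + 21316) - (-169462 + 20**2 + 88*20) = 21325 - (-169462 + 400 + 1760) = 21325 - 1*(-167302) = 21325 + 167302 = 188627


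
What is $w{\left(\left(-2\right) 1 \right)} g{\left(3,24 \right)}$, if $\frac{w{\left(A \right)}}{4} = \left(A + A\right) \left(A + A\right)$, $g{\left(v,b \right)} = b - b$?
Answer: $0$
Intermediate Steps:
$g{\left(v,b \right)} = 0$
$w{\left(A \right)} = 16 A^{2}$ ($w{\left(A \right)} = 4 \left(A + A\right) \left(A + A\right) = 4 \cdot 2 A 2 A = 4 \cdot 4 A^{2} = 16 A^{2}$)
$w{\left(\left(-2\right) 1 \right)} g{\left(3,24 \right)} = 16 \left(\left(-2\right) 1\right)^{2} \cdot 0 = 16 \left(-2\right)^{2} \cdot 0 = 16 \cdot 4 \cdot 0 = 64 \cdot 0 = 0$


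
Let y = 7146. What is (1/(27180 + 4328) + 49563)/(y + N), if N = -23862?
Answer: -1561631005/526687728 ≈ -2.9650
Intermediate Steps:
(1/(27180 + 4328) + 49563)/(y + N) = (1/(27180 + 4328) + 49563)/(7146 - 23862) = (1/31508 + 49563)/(-16716) = (1/31508 + 49563)*(-1/16716) = (1561631005/31508)*(-1/16716) = -1561631005/526687728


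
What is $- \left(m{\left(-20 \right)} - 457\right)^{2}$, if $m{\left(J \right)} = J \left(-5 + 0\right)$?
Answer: $-127449$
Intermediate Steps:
$m{\left(J \right)} = - 5 J$ ($m{\left(J \right)} = J \left(-5\right) = - 5 J$)
$- \left(m{\left(-20 \right)} - 457\right)^{2} = - \left(\left(-5\right) \left(-20\right) - 457\right)^{2} = - \left(100 - 457\right)^{2} = - \left(-357\right)^{2} = \left(-1\right) 127449 = -127449$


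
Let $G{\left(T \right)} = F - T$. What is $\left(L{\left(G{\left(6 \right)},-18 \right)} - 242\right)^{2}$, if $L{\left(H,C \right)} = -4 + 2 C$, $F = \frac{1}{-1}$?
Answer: $79524$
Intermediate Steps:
$F = -1$
$G{\left(T \right)} = -1 - T$
$\left(L{\left(G{\left(6 \right)},-18 \right)} - 242\right)^{2} = \left(\left(-4 + 2 \left(-18\right)\right) - 242\right)^{2} = \left(\left(-4 - 36\right) - 242\right)^{2} = \left(-40 - 242\right)^{2} = \left(-282\right)^{2} = 79524$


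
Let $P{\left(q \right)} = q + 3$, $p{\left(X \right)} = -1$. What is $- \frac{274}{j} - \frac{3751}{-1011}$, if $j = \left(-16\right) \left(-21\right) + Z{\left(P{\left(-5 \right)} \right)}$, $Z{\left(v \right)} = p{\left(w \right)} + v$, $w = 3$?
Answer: $\frac{324023}{112221} \approx 2.8874$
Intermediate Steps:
$P{\left(q \right)} = 3 + q$
$Z{\left(v \right)} = -1 + v$
$j = 333$ ($j = \left(-16\right) \left(-21\right) + \left(-1 + \left(3 - 5\right)\right) = 336 - 3 = 333$)
$- \frac{274}{j} - \frac{3751}{-1011} = - \frac{274}{333} - \frac{3751}{-1011} = \left(-274\right) \frac{1}{333} - - \frac{3751}{1011} = - \frac{274}{333} + \frac{3751}{1011} = \frac{324023}{112221}$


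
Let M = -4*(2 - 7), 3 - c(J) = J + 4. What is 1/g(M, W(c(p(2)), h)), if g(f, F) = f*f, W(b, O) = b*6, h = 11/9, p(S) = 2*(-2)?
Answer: 1/400 ≈ 0.0025000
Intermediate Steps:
p(S) = -4
h = 11/9 (h = 11*(⅑) = 11/9 ≈ 1.2222)
c(J) = -1 - J (c(J) = 3 - (J + 4) = 3 - (4 + J) = 3 + (-4 - J) = -1 - J)
W(b, O) = 6*b
M = 20 (M = -4*(-5) = 20)
g(f, F) = f²
1/g(M, W(c(p(2)), h)) = 1/(20²) = 1/400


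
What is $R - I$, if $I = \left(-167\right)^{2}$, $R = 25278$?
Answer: $-2611$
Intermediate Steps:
$I = 27889$
$R - I = 25278 - 27889 = -2611$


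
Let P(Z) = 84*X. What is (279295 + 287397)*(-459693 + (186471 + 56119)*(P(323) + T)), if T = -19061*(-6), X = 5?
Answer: 15779808512026524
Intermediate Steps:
P(Z) = 420 (P(Z) = 84*5 = 420)
T = 114366
(279295 + 287397)*(-459693 + (186471 + 56119)*(P(323) + T)) = (279295 + 287397)*(-459693 + (186471 + 56119)*(420 + 114366)) = 566692*(-459693 + 242590*114786) = 566692*(-459693 + 27845935740) = 566692*27845476047 = 15779808512026524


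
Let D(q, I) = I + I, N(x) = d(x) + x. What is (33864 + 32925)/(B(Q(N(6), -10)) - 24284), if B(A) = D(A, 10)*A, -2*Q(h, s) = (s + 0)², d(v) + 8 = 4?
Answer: -22263/8428 ≈ -2.6416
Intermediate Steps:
d(v) = -4 (d(v) = -8 + 4 = -4)
N(x) = -4 + x
D(q, I) = 2*I
Q(h, s) = -s²/2 (Q(h, s) = -(s + 0)²/2 = -s²/2)
B(A) = 20*A (B(A) = (2*10)*A = 20*A)
(33864 + 32925)/(B(Q(N(6), -10)) - 24284) = (33864 + 32925)/(20*(-½*(-10)²) - 24284) = 66789/(20*(-½*100) - 24284) = 66789/(20*(-50) - 24284) = 66789/(-1000 - 24284) = 66789/(-25284) = 66789*(-1/25284) = -22263/8428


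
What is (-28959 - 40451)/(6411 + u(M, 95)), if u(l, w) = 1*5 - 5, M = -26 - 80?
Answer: -69410/6411 ≈ -10.827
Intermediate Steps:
M = -106
u(l, w) = 0 (u(l, w) = 5 - 5 = 0)
(-28959 - 40451)/(6411 + u(M, 95)) = (-28959 - 40451)/(6411 + 0) = -69410/6411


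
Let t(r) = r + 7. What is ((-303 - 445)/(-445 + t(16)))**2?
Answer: 139876/44521 ≈ 3.1418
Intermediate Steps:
t(r) = 7 + r
((-303 - 445)/(-445 + t(16)))**2 = ((-303 - 445)/(-445 + (7 + 16)))**2 = (-748/(-445 + 23))**2 = (-748/(-422))**2 = (-748*(-1/422))**2 = (374/211)**2 = 139876/44521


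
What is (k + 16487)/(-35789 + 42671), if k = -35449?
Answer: -9481/3441 ≈ -2.7553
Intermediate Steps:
(k + 16487)/(-35789 + 42671) = (-35449 + 16487)/(-35789 + 42671) = -18962/6882 = -18962*1/6882 = -9481/3441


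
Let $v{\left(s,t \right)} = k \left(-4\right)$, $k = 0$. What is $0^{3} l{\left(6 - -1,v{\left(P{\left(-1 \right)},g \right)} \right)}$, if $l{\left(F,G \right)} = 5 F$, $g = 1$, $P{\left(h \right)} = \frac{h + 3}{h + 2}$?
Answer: $0$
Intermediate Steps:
$P{\left(h \right)} = \frac{3 + h}{2 + h}$
$v{\left(s,t \right)} = 0$ ($v{\left(s,t \right)} = 0 \left(-4\right) = 0$)
$0^{3} l{\left(6 - -1,v{\left(P{\left(-1 \right)},g \right)} \right)} = 0^{3} \cdot 5 \left(6 - -1\right) = 0 \cdot 5 \left(6 + 1\right) = 0 \cdot 5 \cdot 7 = 0 \cdot 35 = 0$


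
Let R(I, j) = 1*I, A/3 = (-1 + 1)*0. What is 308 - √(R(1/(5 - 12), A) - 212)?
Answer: 308 - 3*I*√1155/7 ≈ 308.0 - 14.565*I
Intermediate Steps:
A = 0 (A = 3*((-1 + 1)*0) = 3*(0*0) = 3*0 = 0)
R(I, j) = I
308 - √(R(1/(5 - 12), A) - 212) = 308 - √(1/(5 - 12) - 212) = 308 - √(1/(-7) - 212) = 308 - √(-⅐ - 212) = 308 - √(-1485/7) = 308 - 3*I*√1155/7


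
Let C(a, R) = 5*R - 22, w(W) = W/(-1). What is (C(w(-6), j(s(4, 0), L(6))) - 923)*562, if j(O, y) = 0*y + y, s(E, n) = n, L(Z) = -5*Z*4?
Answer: -868290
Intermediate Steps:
L(Z) = -20*Z
w(W) = -W (w(W) = W*(-1) = -W)
j(O, y) = y (j(O, y) = 0 + y = y)
C(a, R) = -22 + 5*R
(C(w(-6), j(s(4, 0), L(6))) - 923)*562 = ((-22 + 5*(-20*6)) - 923)*562 = ((-22 + 5*(-120)) - 923)*562 = ((-22 - 600) - 923)*562 = (-622 - 923)*562 = -1545*562 = -868290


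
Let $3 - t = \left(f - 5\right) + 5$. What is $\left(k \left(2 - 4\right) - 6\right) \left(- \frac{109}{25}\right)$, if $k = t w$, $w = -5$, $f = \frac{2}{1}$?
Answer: $- \frac{436}{25} \approx -17.44$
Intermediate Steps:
$f = 2$ ($f = 2 \cdot 1 = 2$)
$t = 1$ ($t = 3 - \left(\left(2 - 5\right) + 5\right) = 3 - \left(-3 + 5\right) = 3 - 2 = 1$)
$k = -5$ ($k = 1 \left(-5\right) = -5$)
$\left(k \left(2 - 4\right) - 6\right) \left(- \frac{109}{25}\right) = \left(- 5 \left(2 - 4\right) - 6\right) \left(- \frac{109}{25}\right) = \left(- 5 \left(2 - 4\right) - 6\right) \left(\left(-109\right) \frac{1}{25}\right) = \left(\left(-5\right) \left(-2\right) - 6\right) \left(- \frac{109}{25}\right) = \left(10 - 6\right) \left(- \frac{109}{25}\right) = 4 \left(- \frac{109}{25}\right) = - \frac{436}{25}$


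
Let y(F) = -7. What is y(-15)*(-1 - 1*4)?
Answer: 35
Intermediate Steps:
y(-15)*(-1 - 1*4) = -7*(-1 - 1*4) = -7*(-1 - 4) = -7*(-5) = 35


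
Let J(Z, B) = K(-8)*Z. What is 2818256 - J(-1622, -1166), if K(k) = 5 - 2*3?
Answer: 2816634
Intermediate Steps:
K(k) = -1 (K(k) = 5 - 6 = -1)
J(Z, B) = -Z
2818256 - J(-1622, -1166) = 2818256 - (-1)*(-1622) = 2818256 - 1*1622 = 2818256 - 1622 = 2816634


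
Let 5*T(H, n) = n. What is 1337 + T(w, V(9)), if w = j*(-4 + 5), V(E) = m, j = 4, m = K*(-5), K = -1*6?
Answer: 1343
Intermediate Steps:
K = -6
m = 30 (m = -6*(-5) = 30)
V(E) = 30
w = 4 (w = 4*(-4 + 5) = 4*1 = 4)
T(H, n) = n/5
1337 + T(w, V(9)) = 1337 + (⅕)*30 = 1337 + 6 = 1343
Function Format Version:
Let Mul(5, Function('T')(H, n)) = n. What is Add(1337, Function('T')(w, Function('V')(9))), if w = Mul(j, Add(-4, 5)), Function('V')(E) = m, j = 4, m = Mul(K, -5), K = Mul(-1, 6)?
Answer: 1343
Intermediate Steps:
K = -6
m = 30 (m = Mul(-6, -5) = 30)
Function('V')(E) = 30
w = 4 (w = Mul(4, Add(-4, 5)) = Mul(4, 1) = 4)
Function('T')(H, n) = Mul(Rational(1, 5), n)
Add(1337, Function('T')(w, Function('V')(9))) = Add(1337, Mul(Rational(1, 5), 30)) = Add(1337, 6) = 1343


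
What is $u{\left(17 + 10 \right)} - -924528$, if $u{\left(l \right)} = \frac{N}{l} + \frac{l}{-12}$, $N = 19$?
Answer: $\frac{99848857}{108} \approx 9.2453 \cdot 10^{5}$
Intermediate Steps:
$u{\left(l \right)} = \frac{19}{l} - \frac{l}{12}$ ($u{\left(l \right)} = \frac{19}{l} + \frac{l}{-12} = \frac{19}{l} + l \left(- \frac{1}{12}\right) = \frac{19}{l} - \frac{l}{12}$)
$u{\left(17 + 10 \right)} - -924528 = \left(\frac{19}{17 + 10} - \frac{17 + 10}{12}\right) - -924528 = \left(\frac{19}{27} - \frac{9}{4}\right) + 924528 = - \frac{167}{108} + 924528 = \frac{99848857}{108}$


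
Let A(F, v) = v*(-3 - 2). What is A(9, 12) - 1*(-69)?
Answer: 9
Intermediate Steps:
A(F, v) = -5*v (A(F, v) = v*(-5) = -5*v)
A(9, 12) - 1*(-69) = -5*12 - 1*(-69) = -60 + 69 = 9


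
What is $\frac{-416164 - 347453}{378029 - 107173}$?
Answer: $- \frac{763617}{270856} \approx -2.8193$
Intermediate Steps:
$\frac{-416164 - 347453}{378029 - 107173} = - \frac{763617}{270856}$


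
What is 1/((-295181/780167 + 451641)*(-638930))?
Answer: -780167/225130249707753380 ≈ -3.4654e-12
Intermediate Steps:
1/((-295181/780167 + 451641)*(-638930)) = -1/638930/(-295181*1/780167 + 451641) = -1/638930/(-295181/780167 + 451641) = -1/638930/(352355108866/780167) = (780167/352355108866)*(-1/638930) = -780167/225130249707753380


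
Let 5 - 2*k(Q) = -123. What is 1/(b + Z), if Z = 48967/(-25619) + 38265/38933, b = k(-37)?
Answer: 997424527/62909048552 ≈ 0.015855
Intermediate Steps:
k(Q) = 64 (k(Q) = 5/2 - 1/2*(-123) = 5/2 + 123/2 = 64)
b = 64
Z = -926121176/997424527 (Z = 48967*(-1/25619) + 38265*(1/38933) = -48967/25619 + 38265/38933 = -926121176/997424527 ≈ -0.92851)
1/(b + Z) = 1/(64 - 926121176/997424527) = 1/(62909048552/997424527) = 997424527/62909048552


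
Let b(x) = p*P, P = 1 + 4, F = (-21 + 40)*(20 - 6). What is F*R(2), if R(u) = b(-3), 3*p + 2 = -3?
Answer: -6650/3 ≈ -2216.7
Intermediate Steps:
p = -5/3 (p = -⅔ + (⅓)*(-3) = -⅔ - 1 = -5/3 ≈ -1.6667)
F = 266 (F = 19*14 = 266)
P = 5
b(x) = -25/3 (b(x) = -5/3*5 = -25/3)
R(u) = -25/3
F*R(2) = 266*(-25/3) = -6650/3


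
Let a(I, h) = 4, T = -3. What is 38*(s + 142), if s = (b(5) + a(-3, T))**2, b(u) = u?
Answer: 8474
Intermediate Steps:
s = 81 (s = (5 + 4)**2 = 9**2 = 81)
38*(s + 142) = 38*(81 + 142) = 38*223 = 8474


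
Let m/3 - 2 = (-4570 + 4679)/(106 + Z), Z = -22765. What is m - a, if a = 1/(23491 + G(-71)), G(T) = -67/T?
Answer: 75404820689/12597860184 ≈ 5.9855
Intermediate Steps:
m = 45209/7553 (m = 6 + 3*((-4570 + 4679)/(106 - 22765)) = 6 + 3*(109/(-22659)) = 6 + 3*(109*(-1/22659)) = 6 + 3*(-109/22659) = 6 - 109/7553 = 45209/7553 ≈ 5.9856)
a = 71/1667928 (a = 1/(23491 - 67/(-71)) = 1/(23491 - 67*(-1/71)) = 1/(23491 + 67/71) = 1/(1667928/71) = 71/1667928 ≈ 4.2568e-5)
m - a = 45209/7553 - 1*71/1667928 = 45209/7553 - 71/1667928 = 75404820689/12597860184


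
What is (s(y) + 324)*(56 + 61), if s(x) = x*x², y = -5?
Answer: 23283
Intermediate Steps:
s(x) = x³
(s(y) + 324)*(56 + 61) = ((-5)³ + 324)*(56 + 61) = (-125 + 324)*117 = 199*117 = 23283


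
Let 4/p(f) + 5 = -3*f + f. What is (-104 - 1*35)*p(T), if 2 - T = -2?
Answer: 556/13 ≈ 42.769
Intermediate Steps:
T = 4 (T = 2 - 1*(-2) = 2 + 2 = 4)
p(f) = 4/(-5 - 2*f) (p(f) = 4/(-5 + (-3*f + f)) = 4/(-5 - 2*f))
(-104 - 1*35)*p(T) = (-104 - 1*35)*(-4/(5 + 2*4)) = (-104 - 35)*(-4/(5 + 8)) = -(-556)/13 = -139*(-4/13) = 556/13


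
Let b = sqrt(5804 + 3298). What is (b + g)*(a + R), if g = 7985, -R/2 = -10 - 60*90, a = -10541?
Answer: 2227815 + 279*sqrt(9102) ≈ 2.2544e+6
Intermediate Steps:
R = 10820 (R = -2*(-10 - 60*90) = -2*(-10 - 5400) = -2*(-5410) = 10820)
b = sqrt(9102) ≈ 95.404
(b + g)*(a + R) = (sqrt(9102) + 7985)*(-10541 + 10820) = (7985 + sqrt(9102))*279 = 2227815 + 279*sqrt(9102)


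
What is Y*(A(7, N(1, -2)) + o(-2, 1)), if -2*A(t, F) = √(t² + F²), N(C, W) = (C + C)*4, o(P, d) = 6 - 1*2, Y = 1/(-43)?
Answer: -4/43 + √113/86 ≈ 0.030583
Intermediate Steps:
Y = -1/43 ≈ -0.023256
o(P, d) = 4 (o(P, d) = 6 - 2 = 4)
N(C, W) = 8*C (N(C, W) = (2*C)*4 = 8*C)
A(t, F) = -√(F² + t²)/2 (A(t, F) = -√(t² + F²)/2 = -√(F² + t²)/2)
Y*(A(7, N(1, -2)) + o(-2, 1)) = -(-√((8*1)² + 7²)/2 + 4)/43 = -(-√(8² + 49)/2 + 4)/43 = -(-√(64 + 49)/2 + 4)/43 = -(-√113/2 + 4)/43 = -(4 - √113/2)/43 = -4/43 + √113/86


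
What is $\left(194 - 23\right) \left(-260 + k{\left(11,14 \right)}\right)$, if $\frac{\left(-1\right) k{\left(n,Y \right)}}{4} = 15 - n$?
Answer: $-47196$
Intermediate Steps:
$k{\left(n,Y \right)} = -60 + 4 n$ ($k{\left(n,Y \right)} = - 4 \left(15 - n\right) = -60 + 4 n$)
$\left(194 - 23\right) \left(-260 + k{\left(11,14 \right)}\right) = \left(194 - 23\right) \left(-260 + \left(-60 + 4 \cdot 11\right)\right) = 171 \left(-260 + \left(-60 + 44\right)\right) = 171 \left(-260 - 16\right) = 171 \left(-276\right) = -47196$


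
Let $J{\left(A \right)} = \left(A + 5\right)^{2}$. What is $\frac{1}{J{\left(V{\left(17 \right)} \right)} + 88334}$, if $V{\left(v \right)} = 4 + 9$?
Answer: $\frac{1}{88658} \approx 1.1279 \cdot 10^{-5}$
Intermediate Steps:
$V{\left(v \right)} = 13$
$J{\left(A \right)} = \left(5 + A\right)^{2}$
$\frac{1}{J{\left(V{\left(17 \right)} \right)} + 88334} = \frac{1}{\left(5 + 13\right)^{2} + 88334} = \frac{1}{18^{2} + 88334} = \frac{1}{324 + 88334} = \frac{1}{88658}$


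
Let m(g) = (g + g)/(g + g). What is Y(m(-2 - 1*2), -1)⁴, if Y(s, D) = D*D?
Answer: 1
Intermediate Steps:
m(g) = 1 (m(g) = (2*g)/((2*g)) = (2*g)*(1/(2*g)) = 1)
Y(s, D) = D²
Y(m(-2 - 1*2), -1)⁴ = ((-1)²)⁴ = 1⁴ = 1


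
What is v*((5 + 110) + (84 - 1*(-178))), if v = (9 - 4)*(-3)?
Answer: -5655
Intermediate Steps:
v = -15 (v = 5*(-3) = -15)
v*((5 + 110) + (84 - 1*(-178))) = -15*((5 + 110) + (84 - 1*(-178))) = -15*(115 + (84 + 178)) = -15*(115 + 262) = -15*377 = -5655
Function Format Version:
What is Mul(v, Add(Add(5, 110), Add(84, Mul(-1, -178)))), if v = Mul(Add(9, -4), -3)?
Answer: -5655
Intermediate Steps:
v = -15 (v = Mul(5, -3) = -15)
Mul(v, Add(Add(5, 110), Add(84, Mul(-1, -178)))) = Mul(-15, Add(Add(5, 110), Add(84, Mul(-1, -178)))) = Mul(-15, Add(115, Add(84, 178))) = Mul(-15, Add(115, 262)) = Mul(-15, 377) = -5655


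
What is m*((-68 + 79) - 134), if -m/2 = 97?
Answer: 23862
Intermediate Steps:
m = -194 (m = -2*97 = -194)
m*((-68 + 79) - 134) = -194*((-68 + 79) - 134) = -194*(11 - 134) = -194*(-123) = 23862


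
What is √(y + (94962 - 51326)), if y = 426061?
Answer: √469697 ≈ 685.34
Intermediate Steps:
√(y + (94962 - 51326)) = √(426061 + (94962 - 51326)) = √(426061 + 43636) = √469697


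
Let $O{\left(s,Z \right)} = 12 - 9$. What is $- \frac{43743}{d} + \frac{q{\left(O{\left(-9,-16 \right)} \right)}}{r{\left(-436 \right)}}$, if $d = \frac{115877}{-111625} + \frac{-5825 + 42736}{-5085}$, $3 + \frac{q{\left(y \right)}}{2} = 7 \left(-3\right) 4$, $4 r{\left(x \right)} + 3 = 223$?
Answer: $\frac{272956222208409}{51803674120} \approx 5269.1$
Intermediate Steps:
$r{\left(x \right)} = 55$ ($r{\left(x \right)} = - \frac{3}{4} + \frac{1}{4} \cdot 223 = - \frac{3}{4} + \frac{223}{4} = 55$)
$O{\left(s,Z \right)} = 3$ ($O{\left(s,Z \right)} = 12 - 9 = 3$)
$q{\left(y \right)} = -174$ ($q{\left(y \right)} = -6 + 2 \cdot 7 \left(-3\right) 4 = -6 + 2 \left(\left(-21\right) 4\right) = -6 + 2 \left(-84\right) = -6 - 168 = -174$)
$d = - \frac{941884984}{113522625}$ ($d = 115877 \left(- \frac{1}{111625}\right) + 36911 \left(- \frac{1}{5085}\right) = - \frac{115877}{111625} - \frac{36911}{5085} = - \frac{941884984}{113522625} \approx -8.2969$)
$- \frac{43743}{d} + \frac{q{\left(O{\left(-9,-16 \right)} \right)}}{r{\left(-436 \right)}} = - \frac{43743}{- \frac{941884984}{113522625}} - \frac{174}{55} = \left(-43743\right) \left(- \frac{113522625}{941884984}\right) - \frac{174}{55} = \frac{4965820185375}{941884984} - \frac{174}{55} = \frac{272956222208409}{51803674120}$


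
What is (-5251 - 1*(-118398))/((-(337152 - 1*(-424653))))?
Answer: -113147/761805 ≈ -0.14852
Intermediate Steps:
(-5251 - 1*(-118398))/((-(337152 - 1*(-424653)))) = (-5251 + 118398)/((-(337152 + 424653))) = 113147/((-1*761805)) = 113147/(-761805) = 113147*(-1/761805) = -113147/761805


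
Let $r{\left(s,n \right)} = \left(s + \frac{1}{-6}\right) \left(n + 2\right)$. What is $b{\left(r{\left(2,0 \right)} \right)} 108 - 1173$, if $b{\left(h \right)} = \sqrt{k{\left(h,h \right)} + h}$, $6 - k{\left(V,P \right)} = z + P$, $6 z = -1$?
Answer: $-1173 + 18 \sqrt{222} \approx -904.81$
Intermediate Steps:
$z = - \frac{1}{6}$ ($z = \frac{1}{6} \left(-1\right) = - \frac{1}{6} \approx -0.16667$)
$k{\left(V,P \right)} = \frac{37}{6} - P$ ($k{\left(V,P \right)} = 6 - \left(- \frac{1}{6} + P\right) = \frac{37}{6} - P$)
$r{\left(s,n \right)} = \left(2 + n\right) \left(- \frac{1}{6} + s\right)$ ($r{\left(s,n \right)} = \left(s - \frac{1}{6}\right) \left(2 + n\right) = \left(- \frac{1}{6} + s\right) \left(2 + n\right) = \left(2 + n\right) \left(- \frac{1}{6} + s\right)$)
$b{\left(h \right)} = \frac{\sqrt{222}}{6}$ ($b{\left(h \right)} = \sqrt{\left(\frac{37}{6} - h\right) + h} = \sqrt{\frac{37}{6}} = \frac{\sqrt{222}}{6}$)
$b{\left(r{\left(2,0 \right)} \right)} 108 - 1173 = \frac{\sqrt{222}}{6} \cdot 108 - 1173 = 18 \sqrt{222} - 1173 = -1173 + 18 \sqrt{222}$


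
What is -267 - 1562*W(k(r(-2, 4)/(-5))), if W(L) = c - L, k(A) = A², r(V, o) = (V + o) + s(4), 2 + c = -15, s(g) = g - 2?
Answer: 682167/25 ≈ 27287.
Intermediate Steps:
s(g) = -2 + g
c = -17 (c = -2 - 15 = -17)
r(V, o) = 2 + V + o (r(V, o) = (V + o) + (-2 + 4) = (V + o) + 2 = 2 + V + o)
W(L) = -17 - L
-267 - 1562*W(k(r(-2, 4)/(-5))) = -267 - 1562*(-17 - ((2 - 2 + 4)/(-5))²) = -267 - 1562*(-17 - (4*(-⅕))²) = -267 - 1562*(-17 - (-⅘)²) = -267 - 1562*(-17 - 1*16/25) = -267 - 1562*(-17 - 16/25) = -267 - 1562*(-441/25) = -267 + 688842/25 = 682167/25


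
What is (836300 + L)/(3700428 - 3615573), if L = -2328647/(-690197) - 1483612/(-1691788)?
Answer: 48826243876578460/4954119173736789 ≈ 9.8557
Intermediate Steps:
L = 1240890400600/291916750559 (L = -2328647*(-1/690197) - 1483612*(-1/1691788) = 2328647/690197 + 370903/422947 = 1240890400600/291916750559 ≈ 4.2508)
(836300 + L)/(3700428 - 3615573) = (836300 + 1240890400600/291916750559)/(3700428 - 3615573) = (244131219382892300/291916750559)/84855 = (244131219382892300/291916750559)*(1/84855) = 48826243876578460/4954119173736789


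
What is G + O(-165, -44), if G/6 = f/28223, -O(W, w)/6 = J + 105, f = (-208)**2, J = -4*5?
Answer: -83634/167 ≈ -500.80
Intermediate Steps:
J = -20
f = 43264
O(W, w) = -510 (O(W, w) = -6*(-20 + 105) = -6*85 = -510)
G = 1536/167 (G = 6*(43264/28223) = 6*(43264*(1/28223)) = 6*(256/167) = 1536/167 ≈ 9.1976)
G + O(-165, -44) = 1536/167 - 510 = -83634/167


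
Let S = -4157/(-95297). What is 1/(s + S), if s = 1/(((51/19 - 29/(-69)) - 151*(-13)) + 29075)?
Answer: 3878100741736/169293583783 ≈ 22.908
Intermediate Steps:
S = 4157/95297 (S = -4157*(-1/95297) = 4157/95297 ≈ 0.043622)
s = 1311/40694888 (s = 1/(((51*(1/19) - 29*(-1/69)) + 1963) + 29075) = 1/(((51/19 + 29/69) + 1963) + 29075) = 1/((4070/1311 + 1963) + 29075) = 1/(2577563/1311 + 29075) = 1/(40694888/1311) = 1311/40694888 ≈ 3.2215e-5)
1/(s + S) = 1/(1311/40694888 + 4157/95297) = 1/(169293583783/3878100741736) = 3878100741736/169293583783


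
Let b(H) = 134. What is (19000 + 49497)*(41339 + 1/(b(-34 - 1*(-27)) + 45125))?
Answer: 128155270551594/45259 ≈ 2.8316e+9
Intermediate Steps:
(19000 + 49497)*(41339 + 1/(b(-34 - 1*(-27)) + 45125)) = (19000 + 49497)*(41339 + 1/(134 + 45125)) = 68497*(41339 + 1/45259) = 68497*(1870961802/45259) = 128155270551594/45259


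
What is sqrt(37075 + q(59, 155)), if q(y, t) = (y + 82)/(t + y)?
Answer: sqrt(1697916874)/214 ≈ 192.55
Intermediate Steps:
q(y, t) = (82 + y)/(t + y)
sqrt(37075 + q(59, 155)) = sqrt(37075 + (82 + 59)/(155 + 59)) = sqrt(37075 + 141/214) = sqrt(7934191/214) = sqrt(1697916874)/214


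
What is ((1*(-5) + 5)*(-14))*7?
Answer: 0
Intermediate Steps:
((1*(-5) + 5)*(-14))*7 = ((-5 + 5)*(-14))*7 = (0*(-14))*7 = 0*7 = 0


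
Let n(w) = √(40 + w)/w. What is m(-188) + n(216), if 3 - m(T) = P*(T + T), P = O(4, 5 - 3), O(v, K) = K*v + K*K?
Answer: 121907/27 ≈ 4515.1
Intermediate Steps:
O(v, K) = K² + K*v (O(v, K) = K*v + K² = K² + K*v)
P = 12 (P = (5 - 3)*((5 - 3) + 4) = 2*(2 + 4) = 2*6 = 12)
m(T) = 3 - 24*T (m(T) = 3 - 12*(T + T) = 3 - 12*2*T = 3 - 24*T)
n(w) = √(40 + w)/w
m(-188) + n(216) = (3 - 24*(-188)) + √(40 + 216)/216 = (3 + 4512) + √256/216 = 4515 + (1/216)*16 = 4515 + 2/27 = 121907/27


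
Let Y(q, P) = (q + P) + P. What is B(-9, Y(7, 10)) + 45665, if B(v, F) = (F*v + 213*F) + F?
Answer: 51200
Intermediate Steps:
Y(q, P) = q + 2*P (Y(q, P) = (P + q) + P = q + 2*P)
B(v, F) = 214*F + F*v (B(v, F) = (213*F + F*v) + F = 214*F + F*v)
B(-9, Y(7, 10)) + 45665 = (7 + 2*10)*(214 - 9) + 45665 = (7 + 20)*205 + 45665 = 27*205 + 45665 = 5535 + 45665 = 51200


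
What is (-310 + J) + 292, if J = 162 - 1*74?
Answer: 70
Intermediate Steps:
J = 88 (J = 162 - 74 = 88)
(-310 + J) + 292 = (-310 + 88) + 292 = -222 + 292 = 70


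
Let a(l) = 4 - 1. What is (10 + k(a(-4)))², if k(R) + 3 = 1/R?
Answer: 484/9 ≈ 53.778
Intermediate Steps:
a(l) = 3
k(R) = -3 + 1/R
(10 + k(a(-4)))² = (10 + (-3 + 1/3))² = (10 + (-3 + ⅓))² = (10 - 8/3)² = (22/3)² = 484/9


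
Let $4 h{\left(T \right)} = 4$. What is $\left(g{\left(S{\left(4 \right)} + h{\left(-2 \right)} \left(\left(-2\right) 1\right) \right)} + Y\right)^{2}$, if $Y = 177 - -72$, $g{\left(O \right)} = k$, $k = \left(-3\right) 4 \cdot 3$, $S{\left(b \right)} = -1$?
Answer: $45369$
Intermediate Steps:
$h{\left(T \right)} = 1$ ($h{\left(T \right)} = \frac{1}{4} \cdot 4 = 1$)
$k = -36$ ($k = \left(-12\right) 3 = -36$)
$g{\left(O \right)} = -36$
$Y = 249$ ($Y = 177 + 72 = 249$)
$\left(g{\left(S{\left(4 \right)} + h{\left(-2 \right)} \left(\left(-2\right) 1\right) \right)} + Y\right)^{2} = \left(-36 + 249\right)^{2} = 213^{2} = 45369$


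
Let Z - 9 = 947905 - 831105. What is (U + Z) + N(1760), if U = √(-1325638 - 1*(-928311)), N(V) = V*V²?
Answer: 5451892809 + I*√397327 ≈ 5.4519e+9 + 630.34*I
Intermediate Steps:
N(V) = V³
Z = 116809 (Z = 9 + (947905 - 831105) = 9 + 116800 = 116809)
U = I*√397327 (U = √(-1325638 + 928311) = √(-397327) = I*√397327 ≈ 630.34*I)
(U + Z) + N(1760) = (I*√397327 + 116809) + 1760³ = (116809 + I*√397327) + 5451776000 = 5451892809 + I*√397327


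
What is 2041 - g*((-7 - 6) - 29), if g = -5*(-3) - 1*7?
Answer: 2377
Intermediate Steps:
g = 8 (g = 15 - 7 = 8)
2041 - g*((-7 - 6) - 29) = 2041 - 8*((-7 - 6) - 29) = 2041 - 8*(-13 - 29) = 2041 - 8*(-42) = 2041 - 1*(-336) = 2041 + 336 = 2377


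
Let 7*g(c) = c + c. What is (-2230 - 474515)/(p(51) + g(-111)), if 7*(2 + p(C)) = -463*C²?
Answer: 3337215/1204499 ≈ 2.7706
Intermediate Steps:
p(C) = -2 - 463*C²/7 (p(C) = -2 + (-463*C²)/7 = -2 - 463*C²/7)
g(c) = 2*c/7 (g(c) = (c + c)/7 = (2*c)/7 = 2*c/7)
(-2230 - 474515)/(p(51) + g(-111)) = (-2230 - 474515)/((-2 - 463/7*51²) + (2/7)*(-111)) = -476745/((-2 - 463/7*2601) - 222/7) = -476745/((-2 - 1204263/7) - 222/7) = -476745/(-1204277/7 - 222/7) = -476745/(-1204499/7) = -476745*(-7/1204499) = 3337215/1204499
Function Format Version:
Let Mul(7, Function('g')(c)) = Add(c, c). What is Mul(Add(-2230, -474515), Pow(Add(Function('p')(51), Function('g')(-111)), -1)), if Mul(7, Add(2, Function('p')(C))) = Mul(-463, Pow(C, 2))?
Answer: Rational(3337215, 1204499) ≈ 2.7706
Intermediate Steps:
Function('p')(C) = Add(-2, Mul(Rational(-463, 7), Pow(C, 2))) (Function('p')(C) = Add(-2, Mul(Rational(1, 7), Mul(-463, Pow(C, 2)))) = Add(-2, Mul(Rational(-463, 7), Pow(C, 2))))
Function('g')(c) = Mul(Rational(2, 7), c) (Function('g')(c) = Mul(Rational(1, 7), Add(c, c)) = Mul(Rational(1, 7), Mul(2, c)) = Mul(Rational(2, 7), c))
Mul(Add(-2230, -474515), Pow(Add(Function('p')(51), Function('g')(-111)), -1)) = Mul(Add(-2230, -474515), Pow(Add(Add(-2, Mul(Rational(-463, 7), Pow(51, 2))), Mul(Rational(2, 7), -111)), -1)) = Mul(-476745, Pow(Add(Add(-2, Mul(Rational(-463, 7), 2601)), Rational(-222, 7)), -1)) = Mul(-476745, Pow(Add(Add(-2, Rational(-1204263, 7)), Rational(-222, 7)), -1)) = Mul(-476745, Pow(Add(Rational(-1204277, 7), Rational(-222, 7)), -1)) = Mul(-476745, Pow(Rational(-1204499, 7), -1)) = Mul(-476745, Rational(-7, 1204499)) = Rational(3337215, 1204499)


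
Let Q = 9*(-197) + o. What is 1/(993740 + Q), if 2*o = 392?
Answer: 1/992163 ≈ 1.0079e-6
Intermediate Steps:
o = 196 (o = (½)*392 = 196)
Q = -1577 (Q = 9*(-197) + 196 = -1773 + 196 = -1577)
1/(993740 + Q) = 1/(993740 - 1577) = 1/992163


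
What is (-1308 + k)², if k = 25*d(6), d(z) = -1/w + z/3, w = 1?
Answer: 1646089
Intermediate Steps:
d(z) = -1 + z/3 (d(z) = -1/1 + z/3 = -1*1 + z*(⅓) = -1 + z/3)
k = 25 (k = 25*(-1 + (⅓)*6) = 25*(-1 + 2) = 25*1 = 25)
(-1308 + k)² = (-1308 + 25)² = (-1283)² = 1646089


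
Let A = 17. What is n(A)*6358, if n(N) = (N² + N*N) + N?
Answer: 3783010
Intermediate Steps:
n(N) = N + 2*N² (n(N) = (N² + N²) + N = 2*N² + N = N + 2*N²)
n(A)*6358 = (17*(1 + 2*17))*6358 = (17*(1 + 34))*6358 = (17*35)*6358 = 595*6358 = 3783010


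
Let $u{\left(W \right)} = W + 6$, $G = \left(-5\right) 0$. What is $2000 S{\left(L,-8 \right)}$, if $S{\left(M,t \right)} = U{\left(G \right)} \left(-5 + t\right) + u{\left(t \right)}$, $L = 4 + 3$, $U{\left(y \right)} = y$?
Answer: $-4000$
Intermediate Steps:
$G = 0$
$u{\left(W \right)} = 6 + W$
$L = 7$
$S{\left(M,t \right)} = 6 + t$ ($S{\left(M,t \right)} = 0 \left(-5 + t\right) + \left(6 + t\right) = 0 + \left(6 + t\right) = 6 + t$)
$2000 S{\left(L,-8 \right)} = 2000 \left(6 - 8\right) = 2000 \left(-2\right) = -4000$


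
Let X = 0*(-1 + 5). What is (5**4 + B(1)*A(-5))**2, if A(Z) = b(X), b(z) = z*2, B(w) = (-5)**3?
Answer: 390625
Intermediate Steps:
B(w) = -125
X = 0 (X = 0*4 = 0)
b(z) = 2*z
A(Z) = 0 (A(Z) = 2*0 = 0)
(5**4 + B(1)*A(-5))**2 = (5**4 - 125*0)**2 = (625 + 0)**2 = 625**2 = 390625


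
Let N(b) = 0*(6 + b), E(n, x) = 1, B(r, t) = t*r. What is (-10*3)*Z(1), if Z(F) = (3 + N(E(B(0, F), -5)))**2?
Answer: -270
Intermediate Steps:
B(r, t) = r*t
N(b) = 0
Z(F) = 9 (Z(F) = (3 + 0)**2 = 3**2 = 9)
(-10*3)*Z(1) = -10*3*9 = -30*9 = -270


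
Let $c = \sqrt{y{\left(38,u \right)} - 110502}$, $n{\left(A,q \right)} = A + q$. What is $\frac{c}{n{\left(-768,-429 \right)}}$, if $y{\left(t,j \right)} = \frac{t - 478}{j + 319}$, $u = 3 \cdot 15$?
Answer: $- \frac{4 i \sqrt{57192317}}{108927} \approx - 0.27771 i$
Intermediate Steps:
$u = 45$
$y{\left(t,j \right)} = \frac{-478 + t}{319 + j}$
$c = \frac{4 i \sqrt{57192317}}{91}$ ($c = \sqrt{\frac{-478 + 38}{319 + 45} - 110502} = \sqrt{\frac{1}{364} \left(-440\right) - 110502} = \sqrt{- \frac{110}{91} - 110502} = \sqrt{- \frac{10055792}{91}} = \frac{4 i \sqrt{57192317}}{91} \approx 332.42 i$)
$\frac{c}{n{\left(-768,-429 \right)}} = \frac{\frac{4}{91} i \sqrt{57192317}}{-768 - 429} = \frac{\frac{4}{91} i \sqrt{57192317}}{-1197} = \frac{4 i \sqrt{57192317}}{91} \left(- \frac{1}{1197}\right) = - \frac{4 i \sqrt{57192317}}{108927}$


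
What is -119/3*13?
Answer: -1547/3 ≈ -515.67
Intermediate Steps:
-119/3*13 = -1547/3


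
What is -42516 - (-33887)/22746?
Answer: -967035049/22746 ≈ -42515.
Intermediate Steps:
-42516 - (-33887)/22746 = -42516 - 1*(-33887/22746) = -42516 + 33887/22746 = -967035049/22746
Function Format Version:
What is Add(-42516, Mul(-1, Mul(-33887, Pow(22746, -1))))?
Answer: Rational(-967035049, 22746) ≈ -42515.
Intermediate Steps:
Add(-42516, Mul(-1, Mul(-33887, Pow(22746, -1)))) = Add(-42516, Mul(-1, Mul(-33887, Rational(1, 22746)))) = Add(-42516, Mul(-1, Rational(-33887, 22746))) = Add(-42516, Rational(33887, 22746)) = Rational(-967035049, 22746)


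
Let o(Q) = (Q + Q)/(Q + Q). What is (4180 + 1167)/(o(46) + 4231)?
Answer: 5347/4232 ≈ 1.2635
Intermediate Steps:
o(Q) = 1 (o(Q) = (2*Q)/((2*Q)) = (2*Q)*(1/(2*Q)) = 1)
(4180 + 1167)/(o(46) + 4231) = (4180 + 1167)/(1 + 4231) = 5347/4232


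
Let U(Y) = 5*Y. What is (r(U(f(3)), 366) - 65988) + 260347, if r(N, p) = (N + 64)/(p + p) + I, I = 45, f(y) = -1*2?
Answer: 23717297/122 ≈ 1.9440e+5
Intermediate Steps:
f(y) = -2
r(N, p) = 45 + (64 + N)/(2*p) (r(N, p) = (N + 64)/(p + p) + 45 = (64 + N)/((2*p)) + 45 = (64 + N)*(1/(2*p)) + 45 = (64 + N)/(2*p) + 45 = 45 + (64 + N)/(2*p))
(r(U(f(3)), 366) - 65988) + 260347 = ((½)*(64 + 5*(-2) + 90*366)/366 - 65988) + 260347 = ((½)*(1/366)*(64 - 10 + 32940) - 65988) + 260347 = ((½)*(1/366)*32994 - 65988) + 260347 = (5499/122 - 65988) + 260347 = -8045037/122 + 260347 = 23717297/122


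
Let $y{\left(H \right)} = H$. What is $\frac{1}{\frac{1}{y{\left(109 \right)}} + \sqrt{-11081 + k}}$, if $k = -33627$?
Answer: $\frac{109}{531175749} - \frac{23762 i \sqrt{11177}}{531175749} \approx 2.0521 \cdot 10^{-7} - 0.0047294 i$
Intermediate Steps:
$\frac{1}{\frac{1}{y{\left(109 \right)}} + \sqrt{-11081 + k}} = \frac{1}{\frac{1}{109} + \sqrt{-11081 - 33627}} = \frac{1}{\frac{1}{109} + \sqrt{-44708}} = \frac{1}{\frac{1}{109} + 2 i \sqrt{11177}}$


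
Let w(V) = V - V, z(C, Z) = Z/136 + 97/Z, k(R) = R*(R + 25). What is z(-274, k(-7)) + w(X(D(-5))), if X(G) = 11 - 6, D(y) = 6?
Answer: -7267/4284 ≈ -1.6963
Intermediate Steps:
X(G) = 5
k(R) = R*(25 + R)
z(C, Z) = 97/Z + Z/136 (z(C, Z) = Z*(1/136) + 97/Z = Z/136 + 97/Z = 97/Z + Z/136)
w(V) = 0
z(-274, k(-7)) + w(X(D(-5))) = (97/((-7*(25 - 7))) + (-7*(25 - 7))/136) + 0 = (97/((-7*18)) + (-7*18)/136) + 0 = (97/(-126) + (1/136)*(-126)) + 0 = (97*(-1/126) - 63/68) + 0 = (-97/126 - 63/68) + 0 = -7267/4284 + 0 = -7267/4284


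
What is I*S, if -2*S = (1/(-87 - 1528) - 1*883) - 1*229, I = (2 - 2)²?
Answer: 0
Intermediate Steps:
I = 0 (I = 0² = 0)
S = 1795881/3230 (S = -((1/(-87 - 1528) - 1*883) - 1*229)/2 = -((1/(-1615) - 883) - 229)/2 = -((-1/1615 - 883) - 229)/2 = -(-1426046/1615 - 229)/2 = -½*(-1795881/1615) = 1795881/3230 ≈ 556.00)
I*S = 0*(1795881/3230) = 0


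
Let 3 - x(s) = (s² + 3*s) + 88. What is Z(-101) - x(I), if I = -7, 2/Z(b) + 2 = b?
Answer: 11637/103 ≈ 112.98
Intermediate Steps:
Z(b) = 2/(-2 + b)
x(s) = -85 - s² - 3*s (x(s) = 3 - ((s² + 3*s) + 88) = 3 - (88 + s² + 3*s) = 3 + (-88 - s² - 3*s) = -85 - s² - 3*s)
Z(-101) - x(I) = 2/(-2 - 101) - (-85 - 1*(-7)² - 3*(-7)) = 2/(-103) - (-85 - 1*49 + 21) = 2*(-1/103) - (-85 - 49 + 21) = -2/103 - 1*(-113) = -2/103 + 113 = 11637/103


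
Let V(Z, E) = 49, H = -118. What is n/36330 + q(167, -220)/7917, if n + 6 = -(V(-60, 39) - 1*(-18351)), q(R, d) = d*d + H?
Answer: 2945723/526785 ≈ 5.5919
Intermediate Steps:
q(R, d) = -118 + d**2 (q(R, d) = d*d - 118 = d**2 - 118 = -118 + d**2)
n = -18406 (n = -6 - (49 - 1*(-18351)) = -6 - (49 + 18351) = -6 - 1*18400 = -6 - 18400 = -18406)
n/36330 + q(167, -220)/7917 = -18406/36330 + (-118 + (-220)**2)/7917 = -18406*1/36330 + (-118 + 48400)*(1/7917) = -9203/18165 + 48282*(1/7917) = -9203/18165 + 1238/203 = 2945723/526785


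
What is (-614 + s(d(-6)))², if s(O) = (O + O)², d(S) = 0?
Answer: 376996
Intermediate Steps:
s(O) = 4*O² (s(O) = (2*O)² = 4*O²)
(-614 + s(d(-6)))² = (-614 + 4*0²)² = (-614 + 4*0)² = (-614 + 0)² = (-614)² = 376996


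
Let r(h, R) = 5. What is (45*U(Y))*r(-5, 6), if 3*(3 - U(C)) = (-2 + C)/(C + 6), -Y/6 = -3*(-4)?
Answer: 6500/11 ≈ 590.91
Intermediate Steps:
Y = -72 (Y = -(-18)*(-4) = -6*12 = -72)
U(C) = 3 - (-2 + C)/(3*(6 + C)) (U(C) = 3 - (-2 + C)/(3*(C + 6)) = 3 - (-2 + C)/(3*(6 + C)))
(45*U(Y))*r(-5, 6) = (45*(8*(7 - 72)/(3*(6 - 72))))*5 = (45*((8/3)*(-65)/(-66)))*5 = (45*((8/3)*(-1/66)*(-65)))*5 = (45*(260/99))*5 = (1300/11)*5 = 6500/11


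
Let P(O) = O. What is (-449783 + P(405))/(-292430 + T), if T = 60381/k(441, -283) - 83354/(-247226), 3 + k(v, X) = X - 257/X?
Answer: 2240872930364117/1459288885796626 ≈ 1.5356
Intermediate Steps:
k(v, X) = -3 + X - 257/X (k(v, X) = -3 + (X - 257/X) = -3 + X - 257/X)
T = -2108914522462/9973220453 (T = 60381/(-3 - 283 - 257/(-283)) - 83354/(-247226) = 60381/(-3 - 283 - 257*(-1/283)) - 83354*(-1/247226) = 60381/(-3 - 283 + 257/283) + 41677/123613 = 60381/(-80681/283) + 41677/123613 = 60381*(-283/80681) + 41677/123613 = -17087823/80681 + 41677/123613 = -2108914522462/9973220453 ≈ -211.46)
(-449783 + P(405))/(-292430 + T) = (-449783 + 405)/(-292430 - 2108914522462/9973220453) = -449378/(-2918577771593252/9973220453) = -449378*(-9973220453/2918577771593252) = 2240872930364117/1459288885796626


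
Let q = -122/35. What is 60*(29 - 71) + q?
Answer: -88322/35 ≈ -2523.5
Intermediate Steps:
q = -122/35 (q = -122*1/35 = -122/35 ≈ -3.4857)
60*(29 - 71) + q = 60*(29 - 71) - 122/35 = 60*(-42) - 122/35 = -2520 - 122/35 = -88322/35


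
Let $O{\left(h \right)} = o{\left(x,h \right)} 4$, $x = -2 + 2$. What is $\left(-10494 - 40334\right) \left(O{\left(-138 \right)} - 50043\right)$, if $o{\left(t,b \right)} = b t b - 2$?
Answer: $2543992228$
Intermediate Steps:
$x = 0$
$o{\left(t,b \right)} = -2 + t b^{2}$ ($o{\left(t,b \right)} = t b^{2} - 2 = -2 + t b^{2}$)
$O{\left(h \right)} = -8$ ($O{\left(h \right)} = \left(-2 + 0 h^{2}\right) 4 = \left(-2 + 0\right) 4 = \left(-2\right) 4 = -8$)
$\left(-10494 - 40334\right) \left(O{\left(-138 \right)} - 50043\right) = \left(-10494 - 40334\right) \left(-8 - 50043\right) = \left(-50828\right) \left(-50051\right) = 2543992228$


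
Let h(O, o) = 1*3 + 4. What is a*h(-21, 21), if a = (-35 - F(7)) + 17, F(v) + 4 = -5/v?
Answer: -93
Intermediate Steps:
F(v) = -4 - 5/v
h(O, o) = 7 (h(O, o) = 3 + 4 = 7)
a = -93/7 (a = (-35 - (-4 - 5/7)) + 17 = (-35 - 1*(-33/7)) + 17 = (-35 + 33/7) + 17 = -212/7 + 17 = -93/7 ≈ -13.286)
a*h(-21, 21) = -93/7*7 = -93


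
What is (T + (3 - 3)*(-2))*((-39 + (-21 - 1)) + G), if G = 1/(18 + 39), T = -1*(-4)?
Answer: -13904/57 ≈ -243.93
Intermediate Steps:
T = 4
G = 1/57 ≈ 0.017544
(T + (3 - 3)*(-2))*((-39 + (-21 - 1)) + G) = (4 + (3 - 3)*(-2))*((-39 + (-21 - 1)) + 1/57) = (4 + 0*(-2))*((-39 - 22) + 1/57) = (4 + 0)*(-61 + 1/57) = 4*(-3476/57) = -13904/57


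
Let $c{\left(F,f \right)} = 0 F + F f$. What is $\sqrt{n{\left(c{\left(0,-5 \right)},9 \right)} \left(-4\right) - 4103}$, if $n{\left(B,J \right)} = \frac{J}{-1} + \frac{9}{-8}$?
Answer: $\frac{25 i \sqrt{26}}{2} \approx 63.738 i$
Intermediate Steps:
$c{\left(F,f \right)} = F f$ ($c{\left(F,f \right)} = 0 + F f = F f$)
$n{\left(B,J \right)} = - \frac{9}{8} - J$ ($n{\left(B,J \right)} = J \left(-1\right) + 9 \left(- \frac{1}{8}\right) = - J - \frac{9}{8} = - \frac{9}{8} - J$)
$\sqrt{n{\left(c{\left(0,-5 \right)},9 \right)} \left(-4\right) - 4103} = \sqrt{\left(- \frac{9}{8} - 9\right) \left(-4\right) - 4103} = \sqrt{\left(- \frac{81}{8}\right) \left(-4\right) - 4103} = \sqrt{\frac{81}{2} - 4103} = \sqrt{- \frac{8125}{2}} = \frac{25 i \sqrt{26}}{2}$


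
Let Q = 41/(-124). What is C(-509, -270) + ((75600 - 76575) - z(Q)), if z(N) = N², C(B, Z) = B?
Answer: -22819665/15376 ≈ -1484.1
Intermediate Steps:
Q = -41/124 (Q = 41*(-1/124) = -41/124 ≈ -0.33065)
C(-509, -270) + ((75600 - 76575) - z(Q)) = -509 + ((75600 - 76575) - (-41/124)²) = -509 + (-975 - 1*1681/15376) = -509 + (-975 - 1681/15376) = -509 - 14993281/15376 = -22819665/15376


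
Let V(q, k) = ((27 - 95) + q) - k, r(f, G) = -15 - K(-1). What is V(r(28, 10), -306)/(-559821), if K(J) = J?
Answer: -224/559821 ≈ -0.00040013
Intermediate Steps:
r(f, G) = -14 (r(f, G) = -15 - 1*(-1) = -15 + 1 = -14)
V(q, k) = -68 + q - k (V(q, k) = (-68 + q) - k = -68 + q - k)
V(r(28, 10), -306)/(-559821) = (-68 - 14 - 1*(-306))/(-559821) = (-68 - 14 + 306)*(-1/559821) = 224*(-1/559821) = -224/559821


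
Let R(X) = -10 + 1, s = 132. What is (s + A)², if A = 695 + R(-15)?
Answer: 669124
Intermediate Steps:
R(X) = -9
A = 686 (A = 695 - 9 = 686)
(s + A)² = (132 + 686)² = 818² = 669124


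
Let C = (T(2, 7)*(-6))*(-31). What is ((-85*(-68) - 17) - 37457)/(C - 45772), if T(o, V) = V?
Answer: 15847/22235 ≈ 0.71271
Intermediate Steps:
C = 1302 (C = (7*(-6))*(-31) = -42*(-31) = 1302)
((-85*(-68) - 17) - 37457)/(C - 45772) = ((-85*(-68) - 17) - 37457)/(1302 - 45772) = ((5780 - 17) - 37457)/(-44470) = (5763 - 37457)*(-1/44470) = -31694*(-1/44470) = 15847/22235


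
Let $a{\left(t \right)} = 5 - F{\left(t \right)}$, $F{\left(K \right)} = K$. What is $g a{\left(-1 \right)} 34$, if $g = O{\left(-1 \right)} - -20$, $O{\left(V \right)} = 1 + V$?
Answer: $4080$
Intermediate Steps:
$g = 20$ ($g = \left(1 - 1\right) - -20 = 0 + 20 = 20$)
$a{\left(t \right)} = 5 - t$
$g a{\left(-1 \right)} 34 = 20 \left(5 - -1\right) 34 = 20 \left(5 + 1\right) 34 = 20 \cdot 6 \cdot 34 = 120 \cdot 34 = 4080$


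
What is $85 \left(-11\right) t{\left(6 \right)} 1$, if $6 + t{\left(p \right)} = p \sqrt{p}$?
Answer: $5610 - 5610 \sqrt{6} \approx -8131.6$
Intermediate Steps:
$t{\left(p \right)} = -6 + p^{\frac{3}{2}}$ ($t{\left(p \right)} = -6 + p \sqrt{p} = -6 + p^{\frac{3}{2}}$)
$85 \left(-11\right) t{\left(6 \right)} 1 = 85 \left(-11\right) \left(-6 + 6^{\frac{3}{2}}\right) 1 = - 935 \left(-6 + 6 \sqrt{6}\right) 1 = - 935 \left(-6 + 6 \sqrt{6}\right) = 5610 - 5610 \sqrt{6}$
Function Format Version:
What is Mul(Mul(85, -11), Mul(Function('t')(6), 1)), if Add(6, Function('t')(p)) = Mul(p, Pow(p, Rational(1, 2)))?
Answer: Add(5610, Mul(-5610, Pow(6, Rational(1, 2)))) ≈ -8131.6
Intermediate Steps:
Function('t')(p) = Add(-6, Pow(p, Rational(3, 2))) (Function('t')(p) = Add(-6, Mul(p, Pow(p, Rational(1, 2)))) = Add(-6, Pow(p, Rational(3, 2))))
Mul(Mul(85, -11), Mul(Function('t')(6), 1)) = Mul(Mul(85, -11), Mul(Add(-6, Pow(6, Rational(3, 2))), 1)) = Mul(-935, Mul(Add(-6, Mul(6, Pow(6, Rational(1, 2)))), 1)) = Mul(-935, Add(-6, Mul(6, Pow(6, Rational(1, 2))))) = Add(5610, Mul(-5610, Pow(6, Rational(1, 2))))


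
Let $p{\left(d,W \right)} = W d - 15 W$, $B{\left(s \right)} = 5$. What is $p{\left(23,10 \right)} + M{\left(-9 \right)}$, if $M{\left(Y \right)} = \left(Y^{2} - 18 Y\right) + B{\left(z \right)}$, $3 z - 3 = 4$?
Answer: $328$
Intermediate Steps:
$z = \frac{7}{3}$ ($z = 1 + \frac{1}{3} \cdot 4 = 1 + \frac{4}{3} = \frac{7}{3} \approx 2.3333$)
$M{\left(Y \right)} = 5 + Y^{2} - 18 Y$ ($M{\left(Y \right)} = \left(Y^{2} - 18 Y\right) + 5 = 5 + Y^{2} - 18 Y$)
$p{\left(d,W \right)} = - 15 W + W d$
$p{\left(23,10 \right)} + M{\left(-9 \right)} = 10 \left(-15 + 23\right) + \left(5 + \left(-9\right)^{2} - -162\right) = 10 \cdot 8 + \left(5 + 81 + 162\right) = 80 + 248 = 328$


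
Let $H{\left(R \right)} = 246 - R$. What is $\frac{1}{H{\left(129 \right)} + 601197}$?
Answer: $\frac{1}{601314} \approx 1.663 \cdot 10^{-6}$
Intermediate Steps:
$\frac{1}{H{\left(129 \right)} + 601197} = \frac{1}{\left(246 - 129\right) + 601197} = \frac{1}{117 + 601197} = \frac{1}{601314}$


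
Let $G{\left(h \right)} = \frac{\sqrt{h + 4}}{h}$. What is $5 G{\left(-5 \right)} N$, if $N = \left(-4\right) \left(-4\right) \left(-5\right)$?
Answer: $80 i \approx 80.0 i$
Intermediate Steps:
$N = -80$ ($N = 16 \left(-5\right) = -80$)
$G{\left(h \right)} = \frac{\sqrt{4 + h}}{h}$
$5 G{\left(-5 \right)} N = 5 \frac{\sqrt{4 - 5}}{-5} \left(-80\right) = 5 \left(- \frac{\sqrt{-1}}{5}\right) \left(-80\right) = 5 \left(- \frac{i}{5}\right) \left(-80\right) = - i \left(-80\right) = 80 i$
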